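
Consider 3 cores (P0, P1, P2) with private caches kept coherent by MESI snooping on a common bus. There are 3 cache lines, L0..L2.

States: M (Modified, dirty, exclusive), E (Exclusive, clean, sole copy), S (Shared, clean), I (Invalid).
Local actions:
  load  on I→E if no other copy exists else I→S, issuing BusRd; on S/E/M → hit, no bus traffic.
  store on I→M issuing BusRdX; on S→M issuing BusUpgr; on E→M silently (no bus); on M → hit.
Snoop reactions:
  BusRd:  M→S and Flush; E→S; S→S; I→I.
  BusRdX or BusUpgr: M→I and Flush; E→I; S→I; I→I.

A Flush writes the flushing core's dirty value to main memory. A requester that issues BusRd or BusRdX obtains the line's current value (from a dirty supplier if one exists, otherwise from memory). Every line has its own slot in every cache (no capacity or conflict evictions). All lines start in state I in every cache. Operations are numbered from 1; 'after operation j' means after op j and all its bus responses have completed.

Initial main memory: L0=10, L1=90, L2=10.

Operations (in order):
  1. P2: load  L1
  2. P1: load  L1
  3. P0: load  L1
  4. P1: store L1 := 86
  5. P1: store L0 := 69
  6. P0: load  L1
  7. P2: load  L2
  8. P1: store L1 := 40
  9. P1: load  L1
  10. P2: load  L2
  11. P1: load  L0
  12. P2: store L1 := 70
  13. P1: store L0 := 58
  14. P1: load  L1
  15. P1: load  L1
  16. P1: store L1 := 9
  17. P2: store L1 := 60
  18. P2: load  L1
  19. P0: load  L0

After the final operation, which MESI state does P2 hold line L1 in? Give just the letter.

step 1: P2: load  L1  ⟶  IIE  (L1)  txn=BusRd  M[L1]=90
step 2: P1: load  L1  ⟶  ISS  (L1)  txn=BusRd  M[L1]=90
step 3: P0: load  L1  ⟶  SSS  (L1)  txn=BusRd  M[L1]=90
step 4: P1: store L1 := 86  ⟶  IMI  (L1)  txn=BusUpgr  M[L1]=90
step 5: P1: store L0 := 69  ⟶  IMI  (L0)  txn=BusRdX  M[L0]=10
step 6: P0: load  L1  ⟶  SSI  (L1)  txn=BusRd+Flush  M[L1]=86
step 7: P2: load  L2  ⟶  IIE  (L2)  txn=BusRd  M[L2]=10
step 8: P1: store L1 := 40  ⟶  IMI  (L1)  txn=BusUpgr  M[L1]=86
step 9: P1: load  L1  ⟶  IMI  (L1)  txn=∅  M[L1]=86
step 10: P2: load  L2  ⟶  IIE  (L2)  txn=∅  M[L2]=10
step 11: P1: load  L0  ⟶  IMI  (L0)  txn=∅  M[L0]=10
step 12: P2: store L1 := 70  ⟶  IIM  (L1)  txn=BusRdX+Flush  M[L1]=40
step 13: P1: store L0 := 58  ⟶  IMI  (L0)  txn=∅  M[L0]=10
step 14: P1: load  L1  ⟶  ISS  (L1)  txn=BusRd+Flush  M[L1]=70
step 15: P1: load  L1  ⟶  ISS  (L1)  txn=∅  M[L1]=70
step 16: P1: store L1 := 9  ⟶  IMI  (L1)  txn=BusUpgr  M[L1]=70
step 17: P2: store L1 := 60  ⟶  IIM  (L1)  txn=BusRdX+Flush  M[L1]=9
step 18: P2: load  L1  ⟶  IIM  (L1)  txn=∅  M[L1]=9
step 19: P0: load  L0  ⟶  SSI  (L0)  txn=BusRd+Flush  M[L0]=58

state = M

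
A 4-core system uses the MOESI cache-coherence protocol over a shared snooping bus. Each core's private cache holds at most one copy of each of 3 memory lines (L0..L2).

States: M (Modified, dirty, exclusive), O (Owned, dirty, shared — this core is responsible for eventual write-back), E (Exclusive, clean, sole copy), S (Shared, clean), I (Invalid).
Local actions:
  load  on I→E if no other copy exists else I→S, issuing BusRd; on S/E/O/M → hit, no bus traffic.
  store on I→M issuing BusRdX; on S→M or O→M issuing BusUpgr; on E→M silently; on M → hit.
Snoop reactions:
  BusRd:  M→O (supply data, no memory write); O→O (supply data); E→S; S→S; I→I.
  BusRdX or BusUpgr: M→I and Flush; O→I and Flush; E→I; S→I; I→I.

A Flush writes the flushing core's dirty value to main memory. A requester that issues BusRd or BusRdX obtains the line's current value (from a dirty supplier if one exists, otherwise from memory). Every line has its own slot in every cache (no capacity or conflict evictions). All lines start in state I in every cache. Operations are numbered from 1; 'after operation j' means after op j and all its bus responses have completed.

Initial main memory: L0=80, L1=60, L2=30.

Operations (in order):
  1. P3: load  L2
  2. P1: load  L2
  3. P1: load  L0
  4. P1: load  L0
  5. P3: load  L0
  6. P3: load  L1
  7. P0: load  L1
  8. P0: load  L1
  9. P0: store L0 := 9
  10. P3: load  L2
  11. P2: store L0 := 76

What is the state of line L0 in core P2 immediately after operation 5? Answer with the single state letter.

step 1: P3: load  L2  ⟶  IIIE  (L2)  txn=BusRd  M[L2]=30
step 2: P1: load  L2  ⟶  ISIS  (L2)  txn=BusRd  M[L2]=30
step 3: P1: load  L0  ⟶  IEII  (L0)  txn=BusRd  M[L0]=80
step 4: P1: load  L0  ⟶  IEII  (L0)  txn=∅  M[L0]=80
step 5: P3: load  L0  ⟶  ISIS  (L0)  txn=BusRd  M[L0]=80
step 6: P3: load  L1  ⟶  IIIE  (L1)  txn=BusRd  M[L1]=60
step 7: P0: load  L1  ⟶  SIIS  (L1)  txn=BusRd  M[L1]=60
step 8: P0: load  L1  ⟶  SIIS  (L1)  txn=∅  M[L1]=60
step 9: P0: store L0 := 9  ⟶  MIII  (L0)  txn=BusRdX  M[L0]=80
step 10: P3: load  L2  ⟶  ISIS  (L2)  txn=∅  M[L2]=30
step 11: P2: store L0 := 76  ⟶  IIMI  (L0)  txn=BusRdX+Flush  M[L0]=9

state = I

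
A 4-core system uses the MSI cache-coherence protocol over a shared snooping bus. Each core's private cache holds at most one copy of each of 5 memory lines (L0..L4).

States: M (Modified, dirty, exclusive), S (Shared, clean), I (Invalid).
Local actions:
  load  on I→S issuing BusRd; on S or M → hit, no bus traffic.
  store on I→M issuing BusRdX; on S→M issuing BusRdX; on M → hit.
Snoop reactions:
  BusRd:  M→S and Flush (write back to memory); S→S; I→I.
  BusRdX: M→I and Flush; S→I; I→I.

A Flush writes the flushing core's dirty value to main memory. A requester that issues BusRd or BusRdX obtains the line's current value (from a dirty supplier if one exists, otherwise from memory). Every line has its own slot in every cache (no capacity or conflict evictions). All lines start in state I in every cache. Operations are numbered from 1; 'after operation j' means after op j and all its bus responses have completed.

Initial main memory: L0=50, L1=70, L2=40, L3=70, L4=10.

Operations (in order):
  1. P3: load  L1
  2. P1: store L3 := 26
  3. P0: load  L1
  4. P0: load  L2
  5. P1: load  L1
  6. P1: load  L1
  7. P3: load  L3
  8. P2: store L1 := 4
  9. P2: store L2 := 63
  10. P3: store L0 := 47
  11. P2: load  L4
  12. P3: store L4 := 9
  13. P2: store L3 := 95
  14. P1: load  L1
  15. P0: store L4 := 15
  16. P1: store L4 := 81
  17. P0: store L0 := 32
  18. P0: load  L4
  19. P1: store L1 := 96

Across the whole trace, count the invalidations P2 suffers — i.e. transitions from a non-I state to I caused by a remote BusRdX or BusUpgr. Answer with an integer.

1. P3: load  L1  bus=[BusRd]  L1: P0=I P1=I P2=I P3=S  mem[L1]=70
2. P1: store L3 := 26  bus=[BusRdX]  L3: P0=I P1=M P2=I P3=I  mem[L3]=70
3. P0: load  L1  bus=[BusRd]  L1: P0=S P1=I P2=I P3=S  mem[L1]=70
4. P0: load  L2  bus=[BusRd]  L2: P0=S P1=I P2=I P3=I  mem[L2]=40
5. P1: load  L1  bus=[BusRd]  L1: P0=S P1=S P2=I P3=S  mem[L1]=70
6. P1: load  L1  bus=[-]  L1: P0=S P1=S P2=I P3=S  mem[L1]=70
7. P3: load  L3  bus=[BusRd,Flush]  L3: P0=I P1=S P2=I P3=S  mem[L3]=26
8. P2: store L1 := 4  bus=[BusRdX]  L1: P0=I P1=I P2=M P3=I  mem[L1]=70
9. P2: store L2 := 63  bus=[BusRdX]  L2: P0=I P1=I P2=M P3=I  mem[L2]=40
10. P3: store L0 := 47  bus=[BusRdX]  L0: P0=I P1=I P2=I P3=M  mem[L0]=50
11. P2: load  L4  bus=[BusRd]  L4: P0=I P1=I P2=S P3=I  mem[L4]=10
12. P3: store L4 := 9  bus=[BusRdX]  L4: P0=I P1=I P2=I P3=M  mem[L4]=10
13. P2: store L3 := 95  bus=[BusRdX]  L3: P0=I P1=I P2=M P3=I  mem[L3]=26
14. P1: load  L1  bus=[BusRd,Flush]  L1: P0=I P1=S P2=S P3=I  mem[L1]=4
15. P0: store L4 := 15  bus=[BusRdX,Flush]  L4: P0=M P1=I P2=I P3=I  mem[L4]=9
16. P1: store L4 := 81  bus=[BusRdX,Flush]  L4: P0=I P1=M P2=I P3=I  mem[L4]=15
17. P0: store L0 := 32  bus=[BusRdX,Flush]  L0: P0=M P1=I P2=I P3=I  mem[L0]=47
18. P0: load  L4  bus=[BusRd,Flush]  L4: P0=S P1=S P2=I P3=I  mem[L4]=81
19. P1: store L1 := 96  bus=[BusRdX]  L1: P0=I P1=M P2=I P3=I  mem[L1]=4

invalidations = 2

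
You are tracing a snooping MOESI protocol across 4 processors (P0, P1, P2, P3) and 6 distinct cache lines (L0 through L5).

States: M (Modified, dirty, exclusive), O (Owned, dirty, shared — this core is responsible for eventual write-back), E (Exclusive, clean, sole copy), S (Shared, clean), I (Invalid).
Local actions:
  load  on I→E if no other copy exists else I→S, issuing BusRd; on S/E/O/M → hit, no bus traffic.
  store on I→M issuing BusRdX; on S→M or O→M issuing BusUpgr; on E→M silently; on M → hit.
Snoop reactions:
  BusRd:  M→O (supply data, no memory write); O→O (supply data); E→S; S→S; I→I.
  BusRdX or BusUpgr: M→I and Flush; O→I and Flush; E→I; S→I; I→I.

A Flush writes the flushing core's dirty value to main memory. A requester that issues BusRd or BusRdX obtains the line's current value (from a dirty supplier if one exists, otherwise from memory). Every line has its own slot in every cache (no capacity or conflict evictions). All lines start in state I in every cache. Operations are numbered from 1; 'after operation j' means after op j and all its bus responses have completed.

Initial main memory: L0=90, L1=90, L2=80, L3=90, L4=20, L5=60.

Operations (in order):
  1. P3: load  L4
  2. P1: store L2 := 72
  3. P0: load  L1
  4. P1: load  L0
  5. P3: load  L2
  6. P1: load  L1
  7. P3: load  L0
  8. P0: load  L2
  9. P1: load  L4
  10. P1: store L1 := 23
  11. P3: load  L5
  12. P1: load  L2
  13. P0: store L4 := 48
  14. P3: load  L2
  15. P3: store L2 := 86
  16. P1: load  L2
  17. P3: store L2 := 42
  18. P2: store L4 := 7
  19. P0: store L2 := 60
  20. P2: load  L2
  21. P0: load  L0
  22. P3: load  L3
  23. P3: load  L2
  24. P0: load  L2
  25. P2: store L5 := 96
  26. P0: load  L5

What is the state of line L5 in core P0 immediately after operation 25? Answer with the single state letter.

state = I

1. P3: load  L4  bus=[BusRd]  L4: P0=I P1=I P2=I P3=E  mem[L4]=20
2. P1: store L2 := 72  bus=[BusRdX]  L2: P0=I P1=M P2=I P3=I  mem[L2]=80
3. P0: load  L1  bus=[BusRd]  L1: P0=E P1=I P2=I P3=I  mem[L1]=90
4. P1: load  L0  bus=[BusRd]  L0: P0=I P1=E P2=I P3=I  mem[L0]=90
5. P3: load  L2  bus=[BusRd]  L2: P0=I P1=O P2=I P3=S  mem[L2]=80
6. P1: load  L1  bus=[BusRd]  L1: P0=S P1=S P2=I P3=I  mem[L1]=90
7. P3: load  L0  bus=[BusRd]  L0: P0=I P1=S P2=I P3=S  mem[L0]=90
8. P0: load  L2  bus=[BusRd]  L2: P0=S P1=O P2=I P3=S  mem[L2]=80
9. P1: load  L4  bus=[BusRd]  L4: P0=I P1=S P2=I P3=S  mem[L4]=20
10. P1: store L1 := 23  bus=[BusUpgr]  L1: P0=I P1=M P2=I P3=I  mem[L1]=90
11. P3: load  L5  bus=[BusRd]  L5: P0=I P1=I P2=I P3=E  mem[L5]=60
12. P1: load  L2  bus=[-]  L2: P0=S P1=O P2=I P3=S  mem[L2]=80
13. P0: store L4 := 48  bus=[BusRdX]  L4: P0=M P1=I P2=I P3=I  mem[L4]=20
14. P3: load  L2  bus=[-]  L2: P0=S P1=O P2=I P3=S  mem[L2]=80
15. P3: store L2 := 86  bus=[BusUpgr,Flush]  L2: P0=I P1=I P2=I P3=M  mem[L2]=72
16. P1: load  L2  bus=[BusRd]  L2: P0=I P1=S P2=I P3=O  mem[L2]=72
17. P3: store L2 := 42  bus=[BusUpgr]  L2: P0=I P1=I P2=I P3=M  mem[L2]=72
18. P2: store L4 := 7  bus=[BusRdX,Flush]  L4: P0=I P1=I P2=M P3=I  mem[L4]=48
19. P0: store L2 := 60  bus=[BusRdX,Flush]  L2: P0=M P1=I P2=I P3=I  mem[L2]=42
20. P2: load  L2  bus=[BusRd]  L2: P0=O P1=I P2=S P3=I  mem[L2]=42
21. P0: load  L0  bus=[BusRd]  L0: P0=S P1=S P2=I P3=S  mem[L0]=90
22. P3: load  L3  bus=[BusRd]  L3: P0=I P1=I P2=I P3=E  mem[L3]=90
23. P3: load  L2  bus=[BusRd]  L2: P0=O P1=I P2=S P3=S  mem[L2]=42
24. P0: load  L2  bus=[-]  L2: P0=O P1=I P2=S P3=S  mem[L2]=42
25. P2: store L5 := 96  bus=[BusRdX]  L5: P0=I P1=I P2=M P3=I  mem[L5]=60
26. P0: load  L5  bus=[BusRd]  L5: P0=S P1=I P2=O P3=I  mem[L5]=60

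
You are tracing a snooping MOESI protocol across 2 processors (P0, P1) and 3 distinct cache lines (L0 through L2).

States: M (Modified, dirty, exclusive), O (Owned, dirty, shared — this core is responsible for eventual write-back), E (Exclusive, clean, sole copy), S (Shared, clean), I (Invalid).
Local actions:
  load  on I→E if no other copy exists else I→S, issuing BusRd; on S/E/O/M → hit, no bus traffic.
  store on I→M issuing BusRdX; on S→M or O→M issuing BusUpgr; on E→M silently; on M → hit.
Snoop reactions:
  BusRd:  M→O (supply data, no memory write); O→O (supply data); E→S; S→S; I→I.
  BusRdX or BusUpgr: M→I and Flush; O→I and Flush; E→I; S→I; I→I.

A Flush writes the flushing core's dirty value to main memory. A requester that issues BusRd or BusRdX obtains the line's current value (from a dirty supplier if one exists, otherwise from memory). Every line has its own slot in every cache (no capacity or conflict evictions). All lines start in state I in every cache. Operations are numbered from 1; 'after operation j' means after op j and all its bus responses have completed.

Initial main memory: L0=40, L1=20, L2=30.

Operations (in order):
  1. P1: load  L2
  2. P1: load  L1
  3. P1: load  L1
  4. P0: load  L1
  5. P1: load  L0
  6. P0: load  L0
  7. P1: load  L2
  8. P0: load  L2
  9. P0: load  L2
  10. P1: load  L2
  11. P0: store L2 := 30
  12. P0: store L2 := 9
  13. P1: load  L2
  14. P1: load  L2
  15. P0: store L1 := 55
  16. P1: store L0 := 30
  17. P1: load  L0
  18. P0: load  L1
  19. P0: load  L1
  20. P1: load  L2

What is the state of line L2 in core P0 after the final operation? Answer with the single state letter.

state = O

1. P1: load  L2  bus=[BusRd]  L2: P0=I P1=E  mem[L2]=30
2. P1: load  L1  bus=[BusRd]  L1: P0=I P1=E  mem[L1]=20
3. P1: load  L1  bus=[-]  L1: P0=I P1=E  mem[L1]=20
4. P0: load  L1  bus=[BusRd]  L1: P0=S P1=S  mem[L1]=20
5. P1: load  L0  bus=[BusRd]  L0: P0=I P1=E  mem[L0]=40
6. P0: load  L0  bus=[BusRd]  L0: P0=S P1=S  mem[L0]=40
7. P1: load  L2  bus=[-]  L2: P0=I P1=E  mem[L2]=30
8. P0: load  L2  bus=[BusRd]  L2: P0=S P1=S  mem[L2]=30
9. P0: load  L2  bus=[-]  L2: P0=S P1=S  mem[L2]=30
10. P1: load  L2  bus=[-]  L2: P0=S P1=S  mem[L2]=30
11. P0: store L2 := 30  bus=[BusUpgr]  L2: P0=M P1=I  mem[L2]=30
12. P0: store L2 := 9  bus=[-]  L2: P0=M P1=I  mem[L2]=30
13. P1: load  L2  bus=[BusRd]  L2: P0=O P1=S  mem[L2]=30
14. P1: load  L2  bus=[-]  L2: P0=O P1=S  mem[L2]=30
15. P0: store L1 := 55  bus=[BusUpgr]  L1: P0=M P1=I  mem[L1]=20
16. P1: store L0 := 30  bus=[BusUpgr]  L0: P0=I P1=M  mem[L0]=40
17. P1: load  L0  bus=[-]  L0: P0=I P1=M  mem[L0]=40
18. P0: load  L1  bus=[-]  L1: P0=M P1=I  mem[L1]=20
19. P0: load  L1  bus=[-]  L1: P0=M P1=I  mem[L1]=20
20. P1: load  L2  bus=[-]  L2: P0=O P1=S  mem[L2]=30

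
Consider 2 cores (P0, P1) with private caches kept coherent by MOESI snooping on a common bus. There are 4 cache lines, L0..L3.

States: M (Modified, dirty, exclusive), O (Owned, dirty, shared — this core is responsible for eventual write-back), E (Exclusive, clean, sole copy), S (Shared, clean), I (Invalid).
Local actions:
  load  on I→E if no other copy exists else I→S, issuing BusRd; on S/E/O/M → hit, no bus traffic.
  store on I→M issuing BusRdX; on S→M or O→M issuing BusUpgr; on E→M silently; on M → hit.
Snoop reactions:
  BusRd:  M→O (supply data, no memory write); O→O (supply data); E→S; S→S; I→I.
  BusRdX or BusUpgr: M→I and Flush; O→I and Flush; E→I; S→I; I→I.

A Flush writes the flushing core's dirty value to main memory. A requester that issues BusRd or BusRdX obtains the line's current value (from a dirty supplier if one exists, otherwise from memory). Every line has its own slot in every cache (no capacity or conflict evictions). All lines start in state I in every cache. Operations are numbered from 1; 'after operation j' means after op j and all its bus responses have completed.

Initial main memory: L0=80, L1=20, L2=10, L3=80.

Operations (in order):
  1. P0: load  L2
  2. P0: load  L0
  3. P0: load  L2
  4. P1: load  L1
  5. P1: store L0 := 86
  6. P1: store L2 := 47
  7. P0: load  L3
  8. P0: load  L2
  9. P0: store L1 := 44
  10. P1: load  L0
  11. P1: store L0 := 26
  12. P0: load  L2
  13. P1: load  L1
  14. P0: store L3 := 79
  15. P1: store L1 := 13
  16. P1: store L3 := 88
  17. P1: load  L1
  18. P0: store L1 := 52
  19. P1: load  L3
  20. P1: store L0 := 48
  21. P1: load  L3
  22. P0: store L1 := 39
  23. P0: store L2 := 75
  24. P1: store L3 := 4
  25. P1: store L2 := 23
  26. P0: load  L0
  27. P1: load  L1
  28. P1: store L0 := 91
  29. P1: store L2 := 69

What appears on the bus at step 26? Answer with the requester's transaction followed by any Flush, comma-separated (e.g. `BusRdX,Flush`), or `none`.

1. P0: load  L2  bus=[BusRd]  L2: P0=E P1=I  mem[L2]=10
2. P0: load  L0  bus=[BusRd]  L0: P0=E P1=I  mem[L0]=80
3. P0: load  L2  bus=[-]  L2: P0=E P1=I  mem[L2]=10
4. P1: load  L1  bus=[BusRd]  L1: P0=I P1=E  mem[L1]=20
5. P1: store L0 := 86  bus=[BusRdX]  L0: P0=I P1=M  mem[L0]=80
6. P1: store L2 := 47  bus=[BusRdX]  L2: P0=I P1=M  mem[L2]=10
7. P0: load  L3  bus=[BusRd]  L3: P0=E P1=I  mem[L3]=80
8. P0: load  L2  bus=[BusRd]  L2: P0=S P1=O  mem[L2]=10
9. P0: store L1 := 44  bus=[BusRdX]  L1: P0=M P1=I  mem[L1]=20
10. P1: load  L0  bus=[-]  L0: P0=I P1=M  mem[L0]=80
11. P1: store L0 := 26  bus=[-]  L0: P0=I P1=M  mem[L0]=80
12. P0: load  L2  bus=[-]  L2: P0=S P1=O  mem[L2]=10
13. P1: load  L1  bus=[BusRd]  L1: P0=O P1=S  mem[L1]=20
14. P0: store L3 := 79  bus=[-]  L3: P0=M P1=I  mem[L3]=80
15. P1: store L1 := 13  bus=[BusUpgr,Flush]  L1: P0=I P1=M  mem[L1]=44
16. P1: store L3 := 88  bus=[BusRdX,Flush]  L3: P0=I P1=M  mem[L3]=79
17. P1: load  L1  bus=[-]  L1: P0=I P1=M  mem[L1]=44
18. P0: store L1 := 52  bus=[BusRdX,Flush]  L1: P0=M P1=I  mem[L1]=13
19. P1: load  L3  bus=[-]  L3: P0=I P1=M  mem[L3]=79
20. P1: store L0 := 48  bus=[-]  L0: P0=I P1=M  mem[L0]=80
21. P1: load  L3  bus=[-]  L3: P0=I P1=M  mem[L3]=79
22. P0: store L1 := 39  bus=[-]  L1: P0=M P1=I  mem[L1]=13
23. P0: store L2 := 75  bus=[BusUpgr,Flush]  L2: P0=M P1=I  mem[L2]=47
24. P1: store L3 := 4  bus=[-]  L3: P0=I P1=M  mem[L3]=79
25. P1: store L2 := 23  bus=[BusRdX,Flush]  L2: P0=I P1=M  mem[L2]=75
26. P0: load  L0  bus=[BusRd]  L0: P0=S P1=O  mem[L0]=80
27. P1: load  L1  bus=[BusRd]  L1: P0=O P1=S  mem[L1]=13
28. P1: store L0 := 91  bus=[BusUpgr]  L0: P0=I P1=M  mem[L0]=80
29. P1: store L2 := 69  bus=[-]  L2: P0=I P1=M  mem[L2]=75

bus = BusRd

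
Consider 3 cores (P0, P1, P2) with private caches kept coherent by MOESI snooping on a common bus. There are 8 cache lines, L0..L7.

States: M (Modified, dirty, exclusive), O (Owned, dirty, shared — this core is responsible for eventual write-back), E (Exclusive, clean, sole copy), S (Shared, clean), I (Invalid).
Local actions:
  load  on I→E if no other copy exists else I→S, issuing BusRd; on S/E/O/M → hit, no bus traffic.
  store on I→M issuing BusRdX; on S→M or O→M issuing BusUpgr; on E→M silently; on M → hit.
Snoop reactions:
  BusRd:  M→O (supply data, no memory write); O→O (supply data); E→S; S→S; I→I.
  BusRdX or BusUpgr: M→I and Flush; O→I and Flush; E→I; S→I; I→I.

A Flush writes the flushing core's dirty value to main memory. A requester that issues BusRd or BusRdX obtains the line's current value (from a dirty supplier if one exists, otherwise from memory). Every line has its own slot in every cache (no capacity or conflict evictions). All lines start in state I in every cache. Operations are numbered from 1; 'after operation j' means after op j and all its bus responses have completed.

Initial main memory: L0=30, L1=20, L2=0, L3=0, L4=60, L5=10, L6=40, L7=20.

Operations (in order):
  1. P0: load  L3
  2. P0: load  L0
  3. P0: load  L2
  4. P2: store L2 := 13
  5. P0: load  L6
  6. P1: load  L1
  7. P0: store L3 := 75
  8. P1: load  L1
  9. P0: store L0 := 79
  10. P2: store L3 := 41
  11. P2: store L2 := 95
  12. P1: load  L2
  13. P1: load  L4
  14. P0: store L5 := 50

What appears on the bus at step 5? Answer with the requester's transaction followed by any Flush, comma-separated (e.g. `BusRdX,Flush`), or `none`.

  op1 P0: load  L3 → E/I/I on L3; bus BusRd; mem=0
  op2 P0: load  L0 → E/I/I on L0; bus BusRd; mem=30
  op3 P0: load  L2 → E/I/I on L2; bus BusRd; mem=0
  op4 P2: store L2 := 13 → I/I/M on L2; bus BusRdX; mem=0
  op5 P0: load  L6 → E/I/I on L6; bus BusRd; mem=40
  op6 P1: load  L1 → I/E/I on L1; bus BusRd; mem=20
  op7 P0: store L3 := 75 → M/I/I on L3; bus (none); mem=0
  op8 P1: load  L1 → I/E/I on L1; bus (none); mem=20
  op9 P0: store L0 := 79 → M/I/I on L0; bus (none); mem=30
  op10 P2: store L3 := 41 → I/I/M on L3; bus BusRdX Flush; mem=75
  op11 P2: store L2 := 95 → I/I/M on L2; bus (none); mem=0
  op12 P1: load  L2 → I/S/O on L2; bus BusRd; mem=0
  op13 P1: load  L4 → I/E/I on L4; bus BusRd; mem=60
  op14 P0: store L5 := 50 → M/I/I on L5; bus BusRdX; mem=10

bus = BusRd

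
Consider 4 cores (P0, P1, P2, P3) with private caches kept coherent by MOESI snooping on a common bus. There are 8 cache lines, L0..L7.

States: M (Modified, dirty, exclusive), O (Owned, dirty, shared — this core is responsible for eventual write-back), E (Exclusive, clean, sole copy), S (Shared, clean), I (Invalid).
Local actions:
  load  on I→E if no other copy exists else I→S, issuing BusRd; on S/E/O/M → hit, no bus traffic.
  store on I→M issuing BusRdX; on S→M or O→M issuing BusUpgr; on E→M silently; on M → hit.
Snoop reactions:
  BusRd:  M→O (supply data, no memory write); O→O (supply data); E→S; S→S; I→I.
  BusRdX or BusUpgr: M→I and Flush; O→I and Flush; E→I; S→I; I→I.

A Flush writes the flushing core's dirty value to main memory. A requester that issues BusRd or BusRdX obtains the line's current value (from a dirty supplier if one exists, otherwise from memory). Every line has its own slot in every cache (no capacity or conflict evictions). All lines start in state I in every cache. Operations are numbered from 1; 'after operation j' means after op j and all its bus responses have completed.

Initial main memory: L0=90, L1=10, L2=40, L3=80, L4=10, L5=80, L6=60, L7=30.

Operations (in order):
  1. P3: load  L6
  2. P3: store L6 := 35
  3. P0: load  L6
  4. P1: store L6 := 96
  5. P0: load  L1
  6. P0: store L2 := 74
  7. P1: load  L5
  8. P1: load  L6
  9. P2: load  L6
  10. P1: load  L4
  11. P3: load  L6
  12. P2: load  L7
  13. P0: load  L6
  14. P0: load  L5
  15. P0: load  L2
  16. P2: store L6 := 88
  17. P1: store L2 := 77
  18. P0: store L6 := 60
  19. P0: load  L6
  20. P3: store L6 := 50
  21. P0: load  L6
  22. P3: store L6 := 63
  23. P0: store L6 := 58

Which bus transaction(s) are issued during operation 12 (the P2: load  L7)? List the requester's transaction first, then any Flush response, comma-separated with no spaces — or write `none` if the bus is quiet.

bus = BusRd

[1] P3: load  L6 | P0:I, P1:I, P2:I, P3:E(60) | bus: BusRd
[2] P3: store L6 := 35 | P0:I, P1:I, P2:I, P3:M(35) | bus: none
[3] P0: load  L6 | P0:S(35), P1:I, P2:I, P3:O(35) | bus: BusRd
[4] P1: store L6 := 96 | P0:I, P1:M(96), P2:I, P3:I | bus: BusRdX,Flush
[5] P0: load  L1 | P0:E(10), P1:I, P2:I, P3:I | bus: BusRd
[6] P0: store L2 := 74 | P0:M(74), P1:I, P2:I, P3:I | bus: BusRdX
[7] P1: load  L5 | P0:I, P1:E(80), P2:I, P3:I | bus: BusRd
[8] P1: load  L6 | P0:I, P1:M(96), P2:I, P3:I | bus: none
[9] P2: load  L6 | P0:I, P1:O(96), P2:S(96), P3:I | bus: BusRd
[10] P1: load  L4 | P0:I, P1:E(10), P2:I, P3:I | bus: BusRd
[11] P3: load  L6 | P0:I, P1:O(96), P2:S(96), P3:S(96) | bus: BusRd
[12] P2: load  L7 | P0:I, P1:I, P2:E(30), P3:I | bus: BusRd
[13] P0: load  L6 | P0:S(96), P1:O(96), P2:S(96), P3:S(96) | bus: BusRd
[14] P0: load  L5 | P0:S(80), P1:S(80), P2:I, P3:I | bus: BusRd
[15] P0: load  L2 | P0:M(74), P1:I, P2:I, P3:I | bus: none
[16] P2: store L6 := 88 | P0:I, P1:I, P2:M(88), P3:I | bus: BusUpgr,Flush
[17] P1: store L2 := 77 | P0:I, P1:M(77), P2:I, P3:I | bus: BusRdX,Flush
[18] P0: store L6 := 60 | P0:M(60), P1:I, P2:I, P3:I | bus: BusRdX,Flush
[19] P0: load  L6 | P0:M(60), P1:I, P2:I, P3:I | bus: none
[20] P3: store L6 := 50 | P0:I, P1:I, P2:I, P3:M(50) | bus: BusRdX,Flush
[21] P0: load  L6 | P0:S(50), P1:I, P2:I, P3:O(50) | bus: BusRd
[22] P3: store L6 := 63 | P0:I, P1:I, P2:I, P3:M(63) | bus: BusUpgr
[23] P0: store L6 := 58 | P0:M(58), P1:I, P2:I, P3:I | bus: BusRdX,Flush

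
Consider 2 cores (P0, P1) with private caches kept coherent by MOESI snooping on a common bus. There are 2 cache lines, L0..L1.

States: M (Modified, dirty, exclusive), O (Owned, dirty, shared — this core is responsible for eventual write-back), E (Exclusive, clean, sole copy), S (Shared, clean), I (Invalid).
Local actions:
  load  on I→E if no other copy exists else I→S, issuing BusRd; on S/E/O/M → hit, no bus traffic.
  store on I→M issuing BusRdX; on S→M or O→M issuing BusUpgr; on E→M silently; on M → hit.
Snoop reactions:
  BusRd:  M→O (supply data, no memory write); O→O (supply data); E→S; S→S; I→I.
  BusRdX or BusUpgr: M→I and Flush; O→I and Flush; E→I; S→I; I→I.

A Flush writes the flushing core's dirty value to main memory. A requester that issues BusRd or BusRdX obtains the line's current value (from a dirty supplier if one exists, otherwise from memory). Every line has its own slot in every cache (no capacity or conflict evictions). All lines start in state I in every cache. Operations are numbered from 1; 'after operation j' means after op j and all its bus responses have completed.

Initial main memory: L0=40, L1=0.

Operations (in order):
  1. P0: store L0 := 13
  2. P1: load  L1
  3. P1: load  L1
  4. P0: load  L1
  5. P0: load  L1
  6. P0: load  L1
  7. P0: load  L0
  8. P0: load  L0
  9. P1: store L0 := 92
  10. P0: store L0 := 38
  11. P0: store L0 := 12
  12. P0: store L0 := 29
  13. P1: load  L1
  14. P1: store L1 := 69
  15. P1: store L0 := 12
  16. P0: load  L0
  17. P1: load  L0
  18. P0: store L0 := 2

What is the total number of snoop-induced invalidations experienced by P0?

invalidations = 3

[1] P0: store L0 := 13 | P0:M(13), P1:I | bus: BusRdX
[2] P1: load  L1 | P0:I, P1:E(0) | bus: BusRd
[3] P1: load  L1 | P0:I, P1:E(0) | bus: none
[4] P0: load  L1 | P0:S(0), P1:S(0) | bus: BusRd
[5] P0: load  L1 | P0:S(0), P1:S(0) | bus: none
[6] P0: load  L1 | P0:S(0), P1:S(0) | bus: none
[7] P0: load  L0 | P0:M(13), P1:I | bus: none
[8] P0: load  L0 | P0:M(13), P1:I | bus: none
[9] P1: store L0 := 92 | P0:I, P1:M(92) | bus: BusRdX,Flush
[10] P0: store L0 := 38 | P0:M(38), P1:I | bus: BusRdX,Flush
[11] P0: store L0 := 12 | P0:M(12), P1:I | bus: none
[12] P0: store L0 := 29 | P0:M(29), P1:I | bus: none
[13] P1: load  L1 | P0:S(0), P1:S(0) | bus: none
[14] P1: store L1 := 69 | P0:I, P1:M(69) | bus: BusUpgr
[15] P1: store L0 := 12 | P0:I, P1:M(12) | bus: BusRdX,Flush
[16] P0: load  L0 | P0:S(12), P1:O(12) | bus: BusRd
[17] P1: load  L0 | P0:S(12), P1:O(12) | bus: none
[18] P0: store L0 := 2 | P0:M(2), P1:I | bus: BusUpgr,Flush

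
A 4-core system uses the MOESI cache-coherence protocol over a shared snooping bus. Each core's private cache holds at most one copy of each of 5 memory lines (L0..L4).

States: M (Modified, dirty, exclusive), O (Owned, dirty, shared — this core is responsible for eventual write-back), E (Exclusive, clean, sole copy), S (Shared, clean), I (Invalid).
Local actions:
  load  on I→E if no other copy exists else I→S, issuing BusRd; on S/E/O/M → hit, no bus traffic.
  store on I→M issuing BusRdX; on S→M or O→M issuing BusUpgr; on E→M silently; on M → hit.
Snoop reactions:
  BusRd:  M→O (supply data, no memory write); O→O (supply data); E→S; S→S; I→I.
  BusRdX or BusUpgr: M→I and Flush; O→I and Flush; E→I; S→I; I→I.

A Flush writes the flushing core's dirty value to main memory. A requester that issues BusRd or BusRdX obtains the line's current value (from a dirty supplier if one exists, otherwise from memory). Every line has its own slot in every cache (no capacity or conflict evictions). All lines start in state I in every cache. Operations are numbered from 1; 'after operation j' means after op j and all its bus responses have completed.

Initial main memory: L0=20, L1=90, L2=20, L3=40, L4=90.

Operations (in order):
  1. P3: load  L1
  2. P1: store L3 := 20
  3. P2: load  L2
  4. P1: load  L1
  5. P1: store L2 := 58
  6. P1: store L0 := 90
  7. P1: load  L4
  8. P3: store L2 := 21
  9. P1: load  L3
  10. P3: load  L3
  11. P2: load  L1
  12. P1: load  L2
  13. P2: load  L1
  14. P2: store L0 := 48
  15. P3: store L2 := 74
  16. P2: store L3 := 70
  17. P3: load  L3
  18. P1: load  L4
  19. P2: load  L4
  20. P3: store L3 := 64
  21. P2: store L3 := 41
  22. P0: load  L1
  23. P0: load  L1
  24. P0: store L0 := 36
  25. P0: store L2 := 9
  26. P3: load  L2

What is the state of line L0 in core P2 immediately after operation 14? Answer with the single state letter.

state = M

[1] P3: load  L1 | P0:I, P1:I, P2:I, P3:E(90) | bus: BusRd
[2] P1: store L3 := 20 | P0:I, P1:M(20), P2:I, P3:I | bus: BusRdX
[3] P2: load  L2 | P0:I, P1:I, P2:E(20), P3:I | bus: BusRd
[4] P1: load  L1 | P0:I, P1:S(90), P2:I, P3:S(90) | bus: BusRd
[5] P1: store L2 := 58 | P0:I, P1:M(58), P2:I, P3:I | bus: BusRdX
[6] P1: store L0 := 90 | P0:I, P1:M(90), P2:I, P3:I | bus: BusRdX
[7] P1: load  L4 | P0:I, P1:E(90), P2:I, P3:I | bus: BusRd
[8] P3: store L2 := 21 | P0:I, P1:I, P2:I, P3:M(21) | bus: BusRdX,Flush
[9] P1: load  L3 | P0:I, P1:M(20), P2:I, P3:I | bus: none
[10] P3: load  L3 | P0:I, P1:O(20), P2:I, P3:S(20) | bus: BusRd
[11] P2: load  L1 | P0:I, P1:S(90), P2:S(90), P3:S(90) | bus: BusRd
[12] P1: load  L2 | P0:I, P1:S(21), P2:I, P3:O(21) | bus: BusRd
[13] P2: load  L1 | P0:I, P1:S(90), P2:S(90), P3:S(90) | bus: none
[14] P2: store L0 := 48 | P0:I, P1:I, P2:M(48), P3:I | bus: BusRdX,Flush
[15] P3: store L2 := 74 | P0:I, P1:I, P2:I, P3:M(74) | bus: BusUpgr
[16] P2: store L3 := 70 | P0:I, P1:I, P2:M(70), P3:I | bus: BusRdX,Flush
[17] P3: load  L3 | P0:I, P1:I, P2:O(70), P3:S(70) | bus: BusRd
[18] P1: load  L4 | P0:I, P1:E(90), P2:I, P3:I | bus: none
[19] P2: load  L4 | P0:I, P1:S(90), P2:S(90), P3:I | bus: BusRd
[20] P3: store L3 := 64 | P0:I, P1:I, P2:I, P3:M(64) | bus: BusUpgr,Flush
[21] P2: store L3 := 41 | P0:I, P1:I, P2:M(41), P3:I | bus: BusRdX,Flush
[22] P0: load  L1 | P0:S(90), P1:S(90), P2:S(90), P3:S(90) | bus: BusRd
[23] P0: load  L1 | P0:S(90), P1:S(90), P2:S(90), P3:S(90) | bus: none
[24] P0: store L0 := 36 | P0:M(36), P1:I, P2:I, P3:I | bus: BusRdX,Flush
[25] P0: store L2 := 9 | P0:M(9), P1:I, P2:I, P3:I | bus: BusRdX,Flush
[26] P3: load  L2 | P0:O(9), P1:I, P2:I, P3:S(9) | bus: BusRd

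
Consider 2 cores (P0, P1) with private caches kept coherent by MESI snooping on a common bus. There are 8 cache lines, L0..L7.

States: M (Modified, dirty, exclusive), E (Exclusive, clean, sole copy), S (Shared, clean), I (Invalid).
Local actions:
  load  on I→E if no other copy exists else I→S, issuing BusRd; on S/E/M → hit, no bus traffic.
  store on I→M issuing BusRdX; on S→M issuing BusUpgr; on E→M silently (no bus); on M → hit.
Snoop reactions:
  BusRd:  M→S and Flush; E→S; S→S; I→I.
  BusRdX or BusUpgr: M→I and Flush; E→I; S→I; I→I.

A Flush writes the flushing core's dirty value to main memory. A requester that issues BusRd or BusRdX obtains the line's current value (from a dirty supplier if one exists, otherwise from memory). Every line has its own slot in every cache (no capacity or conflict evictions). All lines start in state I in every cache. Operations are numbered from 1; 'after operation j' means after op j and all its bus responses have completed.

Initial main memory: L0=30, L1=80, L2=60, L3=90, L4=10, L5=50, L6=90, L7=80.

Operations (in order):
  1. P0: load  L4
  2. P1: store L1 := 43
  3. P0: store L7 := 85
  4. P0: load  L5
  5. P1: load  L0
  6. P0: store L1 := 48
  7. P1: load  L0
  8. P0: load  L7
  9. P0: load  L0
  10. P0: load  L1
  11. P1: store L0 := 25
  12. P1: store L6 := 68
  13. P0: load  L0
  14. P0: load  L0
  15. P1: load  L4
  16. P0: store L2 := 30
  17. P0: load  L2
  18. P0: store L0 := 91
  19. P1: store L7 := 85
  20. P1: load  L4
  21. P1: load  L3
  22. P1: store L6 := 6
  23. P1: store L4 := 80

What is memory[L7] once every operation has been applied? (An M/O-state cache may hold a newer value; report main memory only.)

step 1: P0: load  L4  ⟶  EI  (L4)  txn=BusRd  M[L4]=10
step 2: P1: store L1 := 43  ⟶  IM  (L1)  txn=BusRdX  M[L1]=80
step 3: P0: store L7 := 85  ⟶  MI  (L7)  txn=BusRdX  M[L7]=80
step 4: P0: load  L5  ⟶  EI  (L5)  txn=BusRd  M[L5]=50
step 5: P1: load  L0  ⟶  IE  (L0)  txn=BusRd  M[L0]=30
step 6: P0: store L1 := 48  ⟶  MI  (L1)  txn=BusRdX+Flush  M[L1]=43
step 7: P1: load  L0  ⟶  IE  (L0)  txn=∅  M[L0]=30
step 8: P0: load  L7  ⟶  MI  (L7)  txn=∅  M[L7]=80
step 9: P0: load  L0  ⟶  SS  (L0)  txn=BusRd  M[L0]=30
step 10: P0: load  L1  ⟶  MI  (L1)  txn=∅  M[L1]=43
step 11: P1: store L0 := 25  ⟶  IM  (L0)  txn=BusUpgr  M[L0]=30
step 12: P1: store L6 := 68  ⟶  IM  (L6)  txn=BusRdX  M[L6]=90
step 13: P0: load  L0  ⟶  SS  (L0)  txn=BusRd+Flush  M[L0]=25
step 14: P0: load  L0  ⟶  SS  (L0)  txn=∅  M[L0]=25
step 15: P1: load  L4  ⟶  SS  (L4)  txn=BusRd  M[L4]=10
step 16: P0: store L2 := 30  ⟶  MI  (L2)  txn=BusRdX  M[L2]=60
step 17: P0: load  L2  ⟶  MI  (L2)  txn=∅  M[L2]=60
step 18: P0: store L0 := 91  ⟶  MI  (L0)  txn=BusUpgr  M[L0]=25
step 19: P1: store L7 := 85  ⟶  IM  (L7)  txn=BusRdX+Flush  M[L7]=85
step 20: P1: load  L4  ⟶  SS  (L4)  txn=∅  M[L4]=10
step 21: P1: load  L3  ⟶  IE  (L3)  txn=BusRd  M[L3]=90
step 22: P1: store L6 := 6  ⟶  IM  (L6)  txn=∅  M[L6]=90
step 23: P1: store L4 := 80  ⟶  IM  (L4)  txn=BusUpgr  M[L4]=10

memory[L7] = 85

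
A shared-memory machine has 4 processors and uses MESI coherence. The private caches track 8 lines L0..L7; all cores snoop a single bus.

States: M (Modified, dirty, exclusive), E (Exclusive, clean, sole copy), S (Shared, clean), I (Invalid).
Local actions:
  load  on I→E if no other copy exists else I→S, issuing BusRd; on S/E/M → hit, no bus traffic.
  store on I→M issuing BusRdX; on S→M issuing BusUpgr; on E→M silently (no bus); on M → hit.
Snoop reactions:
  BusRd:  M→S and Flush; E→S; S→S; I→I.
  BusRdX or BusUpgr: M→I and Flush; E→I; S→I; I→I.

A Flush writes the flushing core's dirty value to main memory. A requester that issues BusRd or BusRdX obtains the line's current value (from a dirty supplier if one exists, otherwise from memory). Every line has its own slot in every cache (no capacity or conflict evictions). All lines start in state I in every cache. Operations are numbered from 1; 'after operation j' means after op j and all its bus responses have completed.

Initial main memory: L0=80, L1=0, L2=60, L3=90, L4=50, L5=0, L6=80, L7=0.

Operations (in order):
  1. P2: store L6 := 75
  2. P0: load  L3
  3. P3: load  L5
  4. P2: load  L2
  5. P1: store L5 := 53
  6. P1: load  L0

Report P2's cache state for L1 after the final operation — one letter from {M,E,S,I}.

state = I

[1] P2: store L6 := 75 | P0:I, P1:I, P2:M(75), P3:I | bus: BusRdX
[2] P0: load  L3 | P0:E(90), P1:I, P2:I, P3:I | bus: BusRd
[3] P3: load  L5 | P0:I, P1:I, P2:I, P3:E(0) | bus: BusRd
[4] P2: load  L2 | P0:I, P1:I, P2:E(60), P3:I | bus: BusRd
[5] P1: store L5 := 53 | P0:I, P1:M(53), P2:I, P3:I | bus: BusRdX
[6] P1: load  L0 | P0:I, P1:E(80), P2:I, P3:I | bus: BusRd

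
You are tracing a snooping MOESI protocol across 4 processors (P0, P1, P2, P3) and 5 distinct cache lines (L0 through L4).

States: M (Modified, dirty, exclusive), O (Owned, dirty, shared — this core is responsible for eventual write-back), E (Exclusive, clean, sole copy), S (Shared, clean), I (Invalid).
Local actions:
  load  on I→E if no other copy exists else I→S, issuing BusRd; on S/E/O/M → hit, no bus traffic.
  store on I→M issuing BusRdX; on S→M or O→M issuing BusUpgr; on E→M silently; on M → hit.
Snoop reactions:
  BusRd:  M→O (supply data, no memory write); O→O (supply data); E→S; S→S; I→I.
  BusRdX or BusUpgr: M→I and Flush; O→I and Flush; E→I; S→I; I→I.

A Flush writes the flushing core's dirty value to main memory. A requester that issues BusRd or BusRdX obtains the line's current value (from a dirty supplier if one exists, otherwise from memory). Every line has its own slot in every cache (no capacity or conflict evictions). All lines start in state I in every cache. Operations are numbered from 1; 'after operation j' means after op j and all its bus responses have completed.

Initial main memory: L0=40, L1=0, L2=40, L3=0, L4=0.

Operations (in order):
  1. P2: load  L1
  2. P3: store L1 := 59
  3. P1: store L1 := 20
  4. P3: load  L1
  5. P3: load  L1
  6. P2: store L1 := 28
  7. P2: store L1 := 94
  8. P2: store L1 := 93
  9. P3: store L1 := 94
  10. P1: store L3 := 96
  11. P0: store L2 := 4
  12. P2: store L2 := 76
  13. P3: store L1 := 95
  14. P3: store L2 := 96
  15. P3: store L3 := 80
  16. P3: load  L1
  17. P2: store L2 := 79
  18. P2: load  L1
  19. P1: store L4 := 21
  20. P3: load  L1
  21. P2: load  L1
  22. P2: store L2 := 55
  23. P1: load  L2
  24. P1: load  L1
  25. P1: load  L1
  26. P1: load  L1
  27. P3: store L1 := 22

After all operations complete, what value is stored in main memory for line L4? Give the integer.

[1] P2: load  L1 | P0:I, P1:I, P2:E(0), P3:I | bus: BusRd
[2] P3: store L1 := 59 | P0:I, P1:I, P2:I, P3:M(59) | bus: BusRdX
[3] P1: store L1 := 20 | P0:I, P1:M(20), P2:I, P3:I | bus: BusRdX,Flush
[4] P3: load  L1 | P0:I, P1:O(20), P2:I, P3:S(20) | bus: BusRd
[5] P3: load  L1 | P0:I, P1:O(20), P2:I, P3:S(20) | bus: none
[6] P2: store L1 := 28 | P0:I, P1:I, P2:M(28), P3:I | bus: BusRdX,Flush
[7] P2: store L1 := 94 | P0:I, P1:I, P2:M(94), P3:I | bus: none
[8] P2: store L1 := 93 | P0:I, P1:I, P2:M(93), P3:I | bus: none
[9] P3: store L1 := 94 | P0:I, P1:I, P2:I, P3:M(94) | bus: BusRdX,Flush
[10] P1: store L3 := 96 | P0:I, P1:M(96), P2:I, P3:I | bus: BusRdX
[11] P0: store L2 := 4 | P0:M(4), P1:I, P2:I, P3:I | bus: BusRdX
[12] P2: store L2 := 76 | P0:I, P1:I, P2:M(76), P3:I | bus: BusRdX,Flush
[13] P3: store L1 := 95 | P0:I, P1:I, P2:I, P3:M(95) | bus: none
[14] P3: store L2 := 96 | P0:I, P1:I, P2:I, P3:M(96) | bus: BusRdX,Flush
[15] P3: store L3 := 80 | P0:I, P1:I, P2:I, P3:M(80) | bus: BusRdX,Flush
[16] P3: load  L1 | P0:I, P1:I, P2:I, P3:M(95) | bus: none
[17] P2: store L2 := 79 | P0:I, P1:I, P2:M(79), P3:I | bus: BusRdX,Flush
[18] P2: load  L1 | P0:I, P1:I, P2:S(95), P3:O(95) | bus: BusRd
[19] P1: store L4 := 21 | P0:I, P1:M(21), P2:I, P3:I | bus: BusRdX
[20] P3: load  L1 | P0:I, P1:I, P2:S(95), P3:O(95) | bus: none
[21] P2: load  L1 | P0:I, P1:I, P2:S(95), P3:O(95) | bus: none
[22] P2: store L2 := 55 | P0:I, P1:I, P2:M(55), P3:I | bus: none
[23] P1: load  L2 | P0:I, P1:S(55), P2:O(55), P3:I | bus: BusRd
[24] P1: load  L1 | P0:I, P1:S(95), P2:S(95), P3:O(95) | bus: BusRd
[25] P1: load  L1 | P0:I, P1:S(95), P2:S(95), P3:O(95) | bus: none
[26] P1: load  L1 | P0:I, P1:S(95), P2:S(95), P3:O(95) | bus: none
[27] P3: store L1 := 22 | P0:I, P1:I, P2:I, P3:M(22) | bus: BusUpgr

memory[L4] = 0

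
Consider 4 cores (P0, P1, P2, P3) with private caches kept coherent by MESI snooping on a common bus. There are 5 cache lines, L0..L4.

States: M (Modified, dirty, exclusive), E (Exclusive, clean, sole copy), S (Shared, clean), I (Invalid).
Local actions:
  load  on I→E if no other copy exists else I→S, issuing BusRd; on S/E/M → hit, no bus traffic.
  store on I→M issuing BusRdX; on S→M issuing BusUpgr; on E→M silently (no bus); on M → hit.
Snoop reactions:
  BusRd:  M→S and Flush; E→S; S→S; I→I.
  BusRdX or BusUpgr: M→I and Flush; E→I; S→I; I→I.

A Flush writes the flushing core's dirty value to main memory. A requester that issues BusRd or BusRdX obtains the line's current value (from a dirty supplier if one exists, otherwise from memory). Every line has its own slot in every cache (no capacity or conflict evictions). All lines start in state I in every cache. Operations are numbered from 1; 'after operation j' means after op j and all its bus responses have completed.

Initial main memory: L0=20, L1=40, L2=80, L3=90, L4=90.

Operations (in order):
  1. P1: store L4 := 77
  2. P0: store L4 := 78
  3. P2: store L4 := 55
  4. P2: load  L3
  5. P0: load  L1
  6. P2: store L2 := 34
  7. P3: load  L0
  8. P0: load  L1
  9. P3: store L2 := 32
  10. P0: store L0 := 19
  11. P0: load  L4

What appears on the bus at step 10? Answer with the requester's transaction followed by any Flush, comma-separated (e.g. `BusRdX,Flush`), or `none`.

1. P1: store L4 := 77  bus=[BusRdX]  L4: P0=I P1=M P2=I P3=I  mem[L4]=90
2. P0: store L4 := 78  bus=[BusRdX,Flush]  L4: P0=M P1=I P2=I P3=I  mem[L4]=77
3. P2: store L4 := 55  bus=[BusRdX,Flush]  L4: P0=I P1=I P2=M P3=I  mem[L4]=78
4. P2: load  L3  bus=[BusRd]  L3: P0=I P1=I P2=E P3=I  mem[L3]=90
5. P0: load  L1  bus=[BusRd]  L1: P0=E P1=I P2=I P3=I  mem[L1]=40
6. P2: store L2 := 34  bus=[BusRdX]  L2: P0=I P1=I P2=M P3=I  mem[L2]=80
7. P3: load  L0  bus=[BusRd]  L0: P0=I P1=I P2=I P3=E  mem[L0]=20
8. P0: load  L1  bus=[-]  L1: P0=E P1=I P2=I P3=I  mem[L1]=40
9. P3: store L2 := 32  bus=[BusRdX,Flush]  L2: P0=I P1=I P2=I P3=M  mem[L2]=34
10. P0: store L0 := 19  bus=[BusRdX]  L0: P0=M P1=I P2=I P3=I  mem[L0]=20
11. P0: load  L4  bus=[BusRd,Flush]  L4: P0=S P1=I P2=S P3=I  mem[L4]=55

bus = BusRdX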